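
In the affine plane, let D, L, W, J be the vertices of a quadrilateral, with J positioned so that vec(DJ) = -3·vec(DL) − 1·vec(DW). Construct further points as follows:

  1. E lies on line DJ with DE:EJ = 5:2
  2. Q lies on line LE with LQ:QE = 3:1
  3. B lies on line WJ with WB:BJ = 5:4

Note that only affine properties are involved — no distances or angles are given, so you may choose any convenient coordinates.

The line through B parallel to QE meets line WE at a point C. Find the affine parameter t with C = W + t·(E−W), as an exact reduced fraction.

Work in coordinates with D = (0, 0), L = (1, 0), W = (0, 1), J = (-3, -1).
1. E lies on line DJ with DE:EJ = 5:2 ⇒ E = (-15/7, -5/7)
2. Q lies on line LE with LQ:QE = 3:1 ⇒ Q = (-19/14, -15/28)
3. B lies on line WJ with WB:BJ = 5:4 ⇒ B = (-5/3, -1/9)
through B parallel to QE: direction (-11/14, -5/28); meets WE at C = (-725/567, -13/567)
C = W + t·(E−W) with t = 145/243

t = 145/243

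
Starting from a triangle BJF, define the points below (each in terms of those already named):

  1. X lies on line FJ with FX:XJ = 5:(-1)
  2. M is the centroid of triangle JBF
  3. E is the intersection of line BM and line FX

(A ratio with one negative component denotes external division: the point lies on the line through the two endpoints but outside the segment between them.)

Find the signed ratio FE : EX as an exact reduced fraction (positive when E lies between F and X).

Work in coordinates with B = (0, 0), J = (1, 0), F = (0, 1).
1. X lies on line FJ with FX:XJ = 5:(-1) ⇒ X = (5/4, -1/4)
2. M is the centroid of triangle JBF ⇒ M = (1/3, 1/3)
3. E is the intersection of line BM and line FX ⇒ E = (1/2, 1/2)
E = F + t·(X−F) with t = 2/5, so FE:EX = t:(1−t) = 2/5:3/5

FE:EX = 2/3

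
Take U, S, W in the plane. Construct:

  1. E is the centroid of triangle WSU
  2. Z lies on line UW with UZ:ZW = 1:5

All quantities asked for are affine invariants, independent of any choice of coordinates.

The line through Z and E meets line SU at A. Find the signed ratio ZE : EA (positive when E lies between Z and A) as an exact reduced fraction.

Assign U = (0, 0), S = (1, 0), W = (0, 1) — the answer is frame-independent, so this choice is without loss of generality.
1. E is the centroid of triangle WSU ⇒ E = (1/3, 1/3)
2. Z lies on line UW with UZ:ZW = 1:5 ⇒ Z = (0, 1/6)
line ZE meets SU at A = (-1/3, 0)
E = Z + t·(A−Z) with t = -1, so ZE:EA = -1:2

ZE:EA = -1/2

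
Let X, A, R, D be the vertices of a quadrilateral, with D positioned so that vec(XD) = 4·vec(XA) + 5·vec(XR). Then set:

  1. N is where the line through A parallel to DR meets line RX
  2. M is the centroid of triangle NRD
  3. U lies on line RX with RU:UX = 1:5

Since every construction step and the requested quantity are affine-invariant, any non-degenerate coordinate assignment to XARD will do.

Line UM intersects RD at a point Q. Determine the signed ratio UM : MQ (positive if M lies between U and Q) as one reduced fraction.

Set X = (0, 0), A = (1, 0), R = (0, 1), D = (4, 5); any affine frame gives the same invariant.
1. N is where the line through A parallel to DR meets line RX ⇒ N = (0, -1)
2. M is the centroid of triangle NRD ⇒ M = (4/3, 5/3)
3. U lies on line RX with RU:UX = 1:5 ⇒ U = (0, 5/6)
line UM meets RD at Q = (-4/9, 5/9)
M = U + t·(Q−U) with t = -3, so UM:MQ = -3:4

UM:MQ = -3/4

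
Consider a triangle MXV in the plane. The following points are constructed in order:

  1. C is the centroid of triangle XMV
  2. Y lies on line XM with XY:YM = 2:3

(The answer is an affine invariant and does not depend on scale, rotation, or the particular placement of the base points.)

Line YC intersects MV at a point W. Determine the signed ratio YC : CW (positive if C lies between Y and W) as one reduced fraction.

Assign M = (0, 0), X = (1, 0), V = (0, 1) — the answer is frame-independent, so this choice is without loss of generality.
1. C is the centroid of triangle XMV ⇒ C = (1/3, 1/3)
2. Y lies on line XM with XY:YM = 2:3 ⇒ Y = (3/5, 0)
line YC meets MV at W = (0, 3/4)
C = Y + t·(W−Y) with t = 4/9, so YC:CW = 4/9:5/9

YC:CW = 4/5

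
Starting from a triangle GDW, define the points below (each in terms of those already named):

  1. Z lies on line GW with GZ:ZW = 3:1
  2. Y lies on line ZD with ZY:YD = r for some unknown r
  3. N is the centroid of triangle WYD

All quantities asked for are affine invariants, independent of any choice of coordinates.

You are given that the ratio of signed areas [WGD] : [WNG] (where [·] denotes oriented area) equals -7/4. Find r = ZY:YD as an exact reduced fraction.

Choose coordinates G = (0, 0), D = (1, 0), W = (0, 1).
1. Z lies on line GW with GZ:ZW = 3:1 ⇒ Z = (0, 3/4)
2. With ZY:YD = r, write λ = r/(r+1) so Y = Z + λ·(D−Z); Y is affine-linear in λ
3. N is the centroid of triangle WYD ⇒ N is an affine combination of earlier points and hence also affine-linear in λ
Every point depending on Y is an affine combination of Y and λ-independent points, so each such coordinate is linear in λ; the λ² term in each signed area is a multiple of (D−Z)×(D−Z) = 0, so 2·[WGD] and 2·[WNG] are each linear in λ. Evaluating at λ=0 and λ=1:
  2·[WGD] = 1,   2·[WNG] = -1/3·λ − 1/3
So [WGD]:[WNG] = (1) / (-1/3·λ − 1/3). Setting this equal to -7/4:
  1 = -7/4·(-1/3·λ − 1/3)  ⇒  λ = 5/7
Then r = λ/(1−λ) = (5/7)/(2/7) = 5/2. Check: with r = 5/2, Y = (5/7, 3/14) and [WGD]:[WNG] = -7/4 as required.

r = 5/2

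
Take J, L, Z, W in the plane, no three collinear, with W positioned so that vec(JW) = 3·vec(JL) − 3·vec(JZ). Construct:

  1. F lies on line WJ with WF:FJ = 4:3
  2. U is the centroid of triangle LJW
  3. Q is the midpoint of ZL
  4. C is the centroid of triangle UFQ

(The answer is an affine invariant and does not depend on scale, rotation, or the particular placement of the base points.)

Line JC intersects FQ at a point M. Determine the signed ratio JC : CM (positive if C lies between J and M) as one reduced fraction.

JC:CM = -175/13

Choose coordinates J = (0, 0), L = (1, 0), Z = (0, 1), W = (3, -3).
1. F lies on line WJ with WF:FJ = 4:3 ⇒ F = (9/7, -9/7)
2. U is the centroid of triangle LJW ⇒ U = (4/3, -1)
3. Q is the midpoint of ZL ⇒ Q = (1/2, 1/2)
4. C is the centroid of triangle UFQ ⇒ C = (131/126, -25/42)
line JC meets FQ at M = (1179/1225, -27/49)
C = J + t·(M−J) with t = 175/162, so JC:CM = 175/162:-13/162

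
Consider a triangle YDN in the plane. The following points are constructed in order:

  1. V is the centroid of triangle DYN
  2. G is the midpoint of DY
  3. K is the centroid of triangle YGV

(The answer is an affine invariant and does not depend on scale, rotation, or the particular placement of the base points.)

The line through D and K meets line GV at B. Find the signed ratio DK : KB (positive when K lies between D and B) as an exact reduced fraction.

Assign Y = (0, 0), D = (1, 0), N = (0, 1) — the answer is frame-independent, so this choice is without loss of generality.
1. V is the centroid of triangle DYN ⇒ V = (1/3, 1/3)
2. G is the midpoint of DY ⇒ G = (1/2, 0)
3. K is the centroid of triangle YGV ⇒ K = (5/18, 1/9)
line DK meets GV at B = (11/24, 1/12)
K = D + t·(B−D) with t = 4/3, so DK:KB = 4/3:-1/3

DK:KB = -4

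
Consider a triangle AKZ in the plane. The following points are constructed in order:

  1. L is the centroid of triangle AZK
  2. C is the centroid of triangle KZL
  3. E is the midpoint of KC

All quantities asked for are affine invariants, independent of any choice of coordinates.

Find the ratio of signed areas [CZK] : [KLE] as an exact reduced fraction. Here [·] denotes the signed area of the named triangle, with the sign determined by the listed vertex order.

Set A = (0, 0), K = (1, 0), Z = (0, 1); any affine frame gives the same invariant.
1. L is the centroid of triangle AZK ⇒ L = (1/3, 1/3)
2. C is the centroid of triangle KZL ⇒ C = (4/9, 4/9)
3. E is the midpoint of KC ⇒ E = (13/18, 2/9)
2·[CZK] = -1/9, 2·[KLE] = -1/18
[CZK]:[KLE] = -1/9:-1/18 = 2

[CZK]:[KLE] = 2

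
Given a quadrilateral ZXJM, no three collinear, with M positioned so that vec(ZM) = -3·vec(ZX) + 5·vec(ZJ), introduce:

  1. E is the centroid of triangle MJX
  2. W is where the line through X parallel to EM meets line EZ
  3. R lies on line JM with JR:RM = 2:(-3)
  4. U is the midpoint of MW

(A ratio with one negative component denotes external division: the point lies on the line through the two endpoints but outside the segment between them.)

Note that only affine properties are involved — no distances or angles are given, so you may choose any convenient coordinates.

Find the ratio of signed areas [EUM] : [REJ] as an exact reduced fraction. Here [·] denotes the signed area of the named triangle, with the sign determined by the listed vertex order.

[EUM]:[REJ] = 1/4

Work in coordinates with Z = (0, 0), X = (1, 0), J = (0, 1), M = (-3, 5).
1. E is the centroid of triangle MJX ⇒ E = (-2/3, 2)
2. W is where the line through X parallel to EM meets line EZ ⇒ W = (-3/4, 9/4)
3. R lies on line JM with JR:RM = 2:(-3) ⇒ R = (6, -7)
4. U is the midpoint of MW ⇒ U = (-15/8, 29/8)
2·[EUM] = 1/6, 2·[REJ] = 2/3
[EUM]:[REJ] = 1/6:2/3 = 1/4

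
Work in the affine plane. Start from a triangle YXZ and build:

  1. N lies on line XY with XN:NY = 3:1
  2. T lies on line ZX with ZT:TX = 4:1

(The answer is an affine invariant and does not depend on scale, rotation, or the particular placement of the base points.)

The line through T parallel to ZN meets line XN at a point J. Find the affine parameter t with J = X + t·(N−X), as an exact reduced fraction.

Assign Y = (0, 0), X = (1, 0), Z = (0, 1) — the answer is frame-independent, so this choice is without loss of generality.
1. N lies on line XY with XN:NY = 3:1 ⇒ N = (1/4, 0)
2. T lies on line ZX with ZT:TX = 4:1 ⇒ T = (4/5, 1/5)
through T parallel to ZN: direction (1/4, -1); meets XN at J = (17/20, 0)
J = X + t·(N−X) with t = 1/5

t = 1/5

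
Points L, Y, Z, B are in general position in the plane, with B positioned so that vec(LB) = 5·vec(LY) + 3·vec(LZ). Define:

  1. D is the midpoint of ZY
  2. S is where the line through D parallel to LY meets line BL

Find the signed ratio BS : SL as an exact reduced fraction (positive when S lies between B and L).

BS:SL = 5

Assign L = (0, 0), Y = (1, 0), Z = (0, 1), B = (5, 3) — the answer is frame-independent, so this choice is without loss of generality.
1. D is the midpoint of ZY ⇒ D = (1/2, 1/2)
2. S is where the line through D parallel to LY meets line BL ⇒ S = (5/6, 1/2)
S = B + t·(L−B) with t = 5/6, so BS:SL = t:(1−t) = 5/6:1/6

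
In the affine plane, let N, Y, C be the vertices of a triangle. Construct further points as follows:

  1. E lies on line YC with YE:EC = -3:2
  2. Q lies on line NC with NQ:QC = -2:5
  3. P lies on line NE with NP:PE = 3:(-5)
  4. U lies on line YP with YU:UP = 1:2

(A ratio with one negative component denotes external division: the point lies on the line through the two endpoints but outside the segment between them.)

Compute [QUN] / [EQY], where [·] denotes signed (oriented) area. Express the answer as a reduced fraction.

Assign N = (0, 0), Y = (1, 0), C = (0, 1) — the answer is frame-independent, so this choice is without loss of generality.
1. E lies on line YC with YE:EC = -3:2 ⇒ E = (-2, 3)
2. Q lies on line NC with NQ:QC = -2:5 ⇒ Q = (0, -2/3)
3. P lies on line NE with NP:PE = 3:(-5) ⇒ P = (3, -9/2)
4. U lies on line YP with YU:UP = 1:2 ⇒ U = (5/3, -3/2)
2·[QUN] = 10/9, 2·[EQY] = 5
[QUN]:[EQY] = 10/9:5 = 2/9

[QUN]:[EQY] = 2/9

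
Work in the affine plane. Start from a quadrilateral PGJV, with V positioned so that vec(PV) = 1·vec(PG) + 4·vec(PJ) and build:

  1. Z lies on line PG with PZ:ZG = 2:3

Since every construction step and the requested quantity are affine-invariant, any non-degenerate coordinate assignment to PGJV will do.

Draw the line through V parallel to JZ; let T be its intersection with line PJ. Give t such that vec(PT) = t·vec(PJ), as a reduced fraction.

Set P = (0, 0), G = (1, 0), J = (0, 1), V = (1, 4); any affine frame gives the same invariant.
1. Z lies on line PG with PZ:ZG = 2:3 ⇒ Z = (2/5, 0)
through V parallel to JZ: direction (2/5, -1); meets PJ at T = (0, 13/2)
T = P + t·(J−P) with t = 13/2

t = 13/2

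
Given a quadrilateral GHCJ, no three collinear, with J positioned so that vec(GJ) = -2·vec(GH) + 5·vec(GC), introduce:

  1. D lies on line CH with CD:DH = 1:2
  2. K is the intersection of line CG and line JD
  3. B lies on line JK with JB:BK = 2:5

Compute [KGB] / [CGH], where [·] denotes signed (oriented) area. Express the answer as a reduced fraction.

[KGB]:[CGH] = -90/49

Work in coordinates with G = (0, 0), H = (1, 0), C = (0, 1), J = (-2, 5).
1. D lies on line CH with CD:DH = 1:2 ⇒ D = (1/3, 2/3)
2. K is the intersection of line CG and line JD ⇒ K = (0, 9/7)
3. B lies on line JK with JB:BK = 2:5 ⇒ B = (-10/7, 193/49)
2·[KGB] = -90/49, 2·[CGH] = 1
[KGB]:[CGH] = -90/49:1 = -90/49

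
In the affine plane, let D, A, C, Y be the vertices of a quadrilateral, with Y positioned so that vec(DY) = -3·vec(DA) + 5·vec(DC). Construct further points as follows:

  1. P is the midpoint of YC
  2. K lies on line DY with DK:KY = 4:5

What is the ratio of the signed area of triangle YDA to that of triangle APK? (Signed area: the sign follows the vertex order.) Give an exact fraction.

Choose coordinates D = (0, 0), A = (1, 0), C = (0, 1), Y = (-3, 5).
1. P is the midpoint of YC ⇒ P = (-3/2, 3)
2. K lies on line DY with DK:KY = 4:5 ⇒ K = (-4/3, 20/9)
2·[YDA] = 5, 2·[APK] = 13/9
[YDA]:[APK] = 5:13/9 = 45/13

[YDA]:[APK] = 45/13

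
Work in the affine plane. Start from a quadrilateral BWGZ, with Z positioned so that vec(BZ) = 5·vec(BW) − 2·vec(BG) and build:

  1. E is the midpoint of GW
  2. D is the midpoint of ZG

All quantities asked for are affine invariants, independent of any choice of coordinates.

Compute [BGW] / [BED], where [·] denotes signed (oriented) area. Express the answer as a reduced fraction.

Set B = (0, 0), W = (1, 0), G = (0, 1), Z = (5, -2); any affine frame gives the same invariant.
1. E is the midpoint of GW ⇒ E = (1/2, 1/2)
2. D is the midpoint of ZG ⇒ D = (5/2, -1/2)
2·[BGW] = -1, 2·[BED] = -3/2
[BGW]:[BED] = -1:-3/2 = 2/3

[BGW]:[BED] = 2/3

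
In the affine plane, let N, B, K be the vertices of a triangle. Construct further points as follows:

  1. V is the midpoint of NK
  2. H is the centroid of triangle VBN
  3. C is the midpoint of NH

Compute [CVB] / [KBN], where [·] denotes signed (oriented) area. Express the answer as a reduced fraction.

Choose coordinates N = (0, 0), B = (1, 0), K = (0, 1).
1. V is the midpoint of NK ⇒ V = (0, 1/2)
2. H is the centroid of triangle VBN ⇒ H = (1/3, 1/6)
3. C is the midpoint of NH ⇒ C = (1/6, 1/12)
2·[CVB] = -1/3, 2·[KBN] = -1
[CVB]:[KBN] = -1/3:-1 = 1/3

[CVB]:[KBN] = 1/3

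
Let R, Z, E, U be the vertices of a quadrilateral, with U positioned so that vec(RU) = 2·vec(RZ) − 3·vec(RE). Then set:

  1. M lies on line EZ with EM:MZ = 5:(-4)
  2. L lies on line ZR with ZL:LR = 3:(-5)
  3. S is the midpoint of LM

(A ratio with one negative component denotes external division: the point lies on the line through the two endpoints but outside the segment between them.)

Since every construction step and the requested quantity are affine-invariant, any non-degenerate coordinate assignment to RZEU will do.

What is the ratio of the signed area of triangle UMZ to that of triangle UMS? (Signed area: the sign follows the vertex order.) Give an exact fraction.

Work in coordinates with R = (0, 0), Z = (1, 0), E = (0, 1), U = (2, -3).
1. M lies on line EZ with EM:MZ = 5:(-4) ⇒ M = (5, -4)
2. L lies on line ZR with ZL:LR = 3:(-5) ⇒ L = (5/2, 0)
3. S is the midpoint of LM ⇒ S = (15/4, -2)
2·[UMZ] = 8, 2·[UMS] = 19/4
[UMZ]:[UMS] = 8:19/4 = 32/19

[UMZ]:[UMS] = 32/19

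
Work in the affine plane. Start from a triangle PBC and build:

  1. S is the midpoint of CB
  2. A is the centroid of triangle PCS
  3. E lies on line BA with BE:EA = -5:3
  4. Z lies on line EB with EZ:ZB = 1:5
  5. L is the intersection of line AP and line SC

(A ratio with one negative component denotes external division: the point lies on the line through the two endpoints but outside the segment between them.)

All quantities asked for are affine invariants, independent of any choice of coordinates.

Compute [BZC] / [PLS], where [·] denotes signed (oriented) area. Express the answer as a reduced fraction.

[BZC]:[PLS] = 25/9

Assign P = (0, 0), B = (1, 0), C = (0, 1) — the answer is frame-independent, so this choice is without loss of generality.
1. S is the midpoint of CB ⇒ S = (1/2, 1/2)
2. A is the centroid of triangle PCS ⇒ A = (1/6, 1/2)
3. E lies on line BA with BE:EA = -5:3 ⇒ E = (-13/12, 5/4)
4. Z lies on line EB with EZ:ZB = 1:5 ⇒ Z = (-53/72, 25/24)
5. L is the intersection of line AP and line SC ⇒ L = (1/4, 3/4)
2·[BZC] = -25/36, 2·[PLS] = -1/4
[BZC]:[PLS] = -25/36:-1/4 = 25/9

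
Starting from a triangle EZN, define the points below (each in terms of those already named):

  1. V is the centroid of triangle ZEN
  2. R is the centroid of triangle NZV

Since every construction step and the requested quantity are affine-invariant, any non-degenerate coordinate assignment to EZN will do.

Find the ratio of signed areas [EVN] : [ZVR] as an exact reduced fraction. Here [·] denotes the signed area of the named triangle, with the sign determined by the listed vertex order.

[EVN]:[ZVR] = -3

Work in coordinates with E = (0, 0), Z = (1, 0), N = (0, 1).
1. V is the centroid of triangle ZEN ⇒ V = (1/3, 1/3)
2. R is the centroid of triangle NZV ⇒ R = (4/9, 4/9)
2·[EVN] = 1/3, 2·[ZVR] = -1/9
[EVN]:[ZVR] = 1/3:-1/9 = -3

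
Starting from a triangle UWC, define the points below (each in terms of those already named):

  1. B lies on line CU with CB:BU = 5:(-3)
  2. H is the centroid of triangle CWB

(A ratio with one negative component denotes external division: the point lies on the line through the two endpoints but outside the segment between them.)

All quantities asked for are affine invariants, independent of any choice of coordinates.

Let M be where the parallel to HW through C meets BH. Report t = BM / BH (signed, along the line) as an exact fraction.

Choose coordinates U = (0, 0), W = (1, 0), C = (0, 1).
1. B lies on line CU with CB:BU = 5:(-3) ⇒ B = (0, -3/2)
2. H is the centroid of triangle CWB ⇒ H = (1/3, -1/6)
through C parallel to HW: direction (2/3, 1/6); meets BH at M = (2/3, 7/6)
M = B + t·(H−B) with t = 2

t = 2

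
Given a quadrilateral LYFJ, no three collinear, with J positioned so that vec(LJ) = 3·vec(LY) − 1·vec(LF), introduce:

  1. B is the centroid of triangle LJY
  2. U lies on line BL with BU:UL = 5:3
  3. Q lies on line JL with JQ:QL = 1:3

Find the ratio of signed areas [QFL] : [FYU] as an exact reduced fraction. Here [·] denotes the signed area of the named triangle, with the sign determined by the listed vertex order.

Assign L = (0, 0), Y = (1, 0), F = (0, 1), J = (3, -1) — the answer is frame-independent, so this choice is without loss of generality.
1. B is the centroid of triangle LJY ⇒ B = (4/3, -1/3)
2. U lies on line BL with BU:UL = 5:3 ⇒ U = (1/2, -1/8)
3. Q lies on line JL with JQ:QL = 1:3 ⇒ Q = (9/4, -3/4)
2·[QFL] = 9/4, 2·[FYU] = -5/8
[QFL]:[FYU] = 9/4:-5/8 = -18/5

[QFL]:[FYU] = -18/5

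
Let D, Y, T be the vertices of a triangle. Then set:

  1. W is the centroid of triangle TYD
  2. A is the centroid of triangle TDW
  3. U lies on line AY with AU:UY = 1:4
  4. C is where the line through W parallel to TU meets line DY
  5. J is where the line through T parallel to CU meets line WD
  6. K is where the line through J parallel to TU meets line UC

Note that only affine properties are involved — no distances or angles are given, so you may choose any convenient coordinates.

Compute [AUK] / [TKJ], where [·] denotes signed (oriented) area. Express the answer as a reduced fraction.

Choose coordinates D = (0, 0), Y = (1, 0), T = (0, 1).
1. W is the centroid of triangle TYD ⇒ W = (1/3, 1/3)
2. A is the centroid of triangle TDW ⇒ A = (1/9, 4/9)
3. U lies on line AY with AU:UY = 1:4 ⇒ U = (13/45, 16/45)
4. C is where the line through W parallel to TU meets line DY ⇒ C = (14/29, 0)
5. J is where the line through T parallel to CU meets line WD ⇒ J = (253/717, 253/717)
6. K is where the line through J parallel to TU meets line UC ⇒ K = (6902/10755, -3136/10755)
2·[AUK] = -20/239, 2·[TKJ] = 29/717
[AUK]:[TKJ] = -20/239:29/717 = -60/29

[AUK]:[TKJ] = -60/29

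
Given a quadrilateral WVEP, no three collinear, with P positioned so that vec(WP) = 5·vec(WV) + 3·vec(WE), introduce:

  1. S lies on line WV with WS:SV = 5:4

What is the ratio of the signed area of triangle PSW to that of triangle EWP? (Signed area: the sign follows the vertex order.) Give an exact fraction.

[PSW]:[EWP] = -1/3

Assign W = (0, 0), V = (1, 0), E = (0, 1), P = (5, 3) — the answer is frame-independent, so this choice is without loss of generality.
1. S lies on line WV with WS:SV = 5:4 ⇒ S = (5/9, 0)
2·[PSW] = -5/3, 2·[EWP] = 5
[PSW]:[EWP] = -5/3:5 = -1/3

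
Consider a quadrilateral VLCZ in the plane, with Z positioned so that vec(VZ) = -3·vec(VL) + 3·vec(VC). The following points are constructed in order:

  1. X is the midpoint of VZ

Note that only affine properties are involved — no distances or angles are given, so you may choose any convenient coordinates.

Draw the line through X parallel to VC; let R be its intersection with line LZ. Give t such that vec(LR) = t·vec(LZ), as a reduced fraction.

Work in coordinates with V = (0, 0), L = (1, 0), C = (0, 1), Z = (-3, 3).
1. X is the midpoint of VZ ⇒ X = (-3/2, 3/2)
through X parallel to VC: direction (0, 1); meets LZ at R = (-3/2, 15/8)
R = L + t·(Z−L) with t = 5/8

t = 5/8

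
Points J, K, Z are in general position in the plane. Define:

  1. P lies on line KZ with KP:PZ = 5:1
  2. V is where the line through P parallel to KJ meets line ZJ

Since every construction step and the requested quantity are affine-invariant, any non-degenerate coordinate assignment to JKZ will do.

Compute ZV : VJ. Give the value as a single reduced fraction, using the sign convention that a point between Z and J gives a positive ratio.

ZV:VJ = 1/5

Work in coordinates with J = (0, 0), K = (1, 0), Z = (0, 1).
1. P lies on line KZ with KP:PZ = 5:1 ⇒ P = (1/6, 5/6)
2. V is where the line through P parallel to KJ meets line ZJ ⇒ V = (0, 5/6)
V = Z + t·(J−Z) with t = 1/6, so ZV:VJ = t:(1−t) = 1/6:5/6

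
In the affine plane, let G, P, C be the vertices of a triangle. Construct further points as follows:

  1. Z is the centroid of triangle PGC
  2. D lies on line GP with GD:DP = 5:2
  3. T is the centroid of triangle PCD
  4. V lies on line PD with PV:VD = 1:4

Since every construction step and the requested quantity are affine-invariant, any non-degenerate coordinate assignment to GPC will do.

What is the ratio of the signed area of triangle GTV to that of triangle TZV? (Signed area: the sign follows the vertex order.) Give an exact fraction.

Set G = (0, 0), P = (1, 0), C = (0, 1); any affine frame gives the same invariant.
1. Z is the centroid of triangle PGC ⇒ Z = (1/3, 1/3)
2. D lies on line GP with GD:DP = 5:2 ⇒ D = (5/7, 0)
3. T is the centroid of triangle PCD ⇒ T = (4/7, 1/3)
4. V lies on line PD with PV:VD = 1:4 ⇒ V = (33/35, 0)
2·[GTV] = -11/35, 2·[TZV] = 5/63
[GTV]:[TZV] = -11/35:5/63 = -99/25

[GTV]:[TZV] = -99/25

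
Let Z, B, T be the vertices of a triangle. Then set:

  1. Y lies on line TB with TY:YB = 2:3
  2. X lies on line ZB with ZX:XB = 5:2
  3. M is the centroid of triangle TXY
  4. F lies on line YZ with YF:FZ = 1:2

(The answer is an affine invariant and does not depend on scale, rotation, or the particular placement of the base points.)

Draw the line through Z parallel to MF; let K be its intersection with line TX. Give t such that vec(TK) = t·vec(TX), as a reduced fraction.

Choose coordinates Z = (0, 0), B = (1, 0), T = (0, 1).
1. Y lies on line TB with TY:YB = 2:3 ⇒ Y = (2/5, 3/5)
2. X lies on line ZB with ZX:XB = 5:2 ⇒ X = (5/7, 0)
3. M is the centroid of triangle TXY ⇒ M = (13/35, 8/15)
4. F lies on line YZ with YF:FZ = 1:2 ⇒ F = (4/15, 2/5)
through Z parallel to MF: direction (-11/105, -2/15); meets TX at K = (55/147, 10/21)
K = T + t·(X−T) with t = 11/21

t = 11/21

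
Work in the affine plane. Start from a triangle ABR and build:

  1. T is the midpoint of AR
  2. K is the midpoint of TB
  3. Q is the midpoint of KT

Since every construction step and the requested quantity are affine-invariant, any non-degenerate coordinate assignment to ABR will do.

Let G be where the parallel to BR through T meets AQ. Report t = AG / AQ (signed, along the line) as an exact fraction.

t = 4/5

Assign A = (0, 0), B = (1, 0), R = (0, 1) — the answer is frame-independent, so this choice is without loss of generality.
1. T is the midpoint of AR ⇒ T = (0, 1/2)
2. K is the midpoint of TB ⇒ K = (1/2, 1/4)
3. Q is the midpoint of KT ⇒ Q = (1/4, 3/8)
through T parallel to BR: direction (-1, 1); meets AQ at G = (1/5, 3/10)
G = A + t·(Q−A) with t = 4/5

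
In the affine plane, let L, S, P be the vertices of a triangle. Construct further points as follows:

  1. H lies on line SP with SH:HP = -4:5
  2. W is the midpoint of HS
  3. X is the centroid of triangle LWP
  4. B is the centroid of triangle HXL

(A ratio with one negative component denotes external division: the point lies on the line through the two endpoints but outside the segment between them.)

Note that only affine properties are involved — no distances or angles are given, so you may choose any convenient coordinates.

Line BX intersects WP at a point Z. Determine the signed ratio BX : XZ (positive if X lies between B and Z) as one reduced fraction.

BX:XZ = 1/3

Assign L = (0, 0), S = (1, 0), P = (0, 1) — the answer is frame-independent, so this choice is without loss of generality.
1. H lies on line SP with SH:HP = -4:5 ⇒ H = (5, -4)
2. W is the midpoint of HS ⇒ W = (3, -2)
3. X is the centroid of triangle LWP ⇒ X = (1, -1/3)
4. B is the centroid of triangle HXL ⇒ B = (2, -13/9)
line BX meets WP at Z = (-2, 3)
X = B + t·(Z−B) with t = 1/4, so BX:XZ = 1/4:3/4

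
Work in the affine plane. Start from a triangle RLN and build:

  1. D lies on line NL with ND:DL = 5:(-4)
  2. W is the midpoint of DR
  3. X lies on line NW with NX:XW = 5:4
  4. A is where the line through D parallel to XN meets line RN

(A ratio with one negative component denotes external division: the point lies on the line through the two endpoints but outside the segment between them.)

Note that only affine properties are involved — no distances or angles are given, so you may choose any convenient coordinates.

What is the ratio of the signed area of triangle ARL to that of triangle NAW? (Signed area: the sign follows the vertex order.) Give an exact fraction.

[ARL]:[NAW] = -4/5

Choose coordinates R = (0, 0), L = (1, 0), N = (0, 1).
1. D lies on line NL with ND:DL = 5:(-4) ⇒ D = (5, -4)
2. W is the midpoint of DR ⇒ W = (5/2, -2)
3. X lies on line NW with NX:XW = 5:4 ⇒ X = (25/18, -2/3)
4. A is where the line through D parallel to XN meets line RN ⇒ A = (0, 2)
2·[ARL] = 2, 2·[NAW] = -5/2
[ARL]:[NAW] = 2:-5/2 = -4/5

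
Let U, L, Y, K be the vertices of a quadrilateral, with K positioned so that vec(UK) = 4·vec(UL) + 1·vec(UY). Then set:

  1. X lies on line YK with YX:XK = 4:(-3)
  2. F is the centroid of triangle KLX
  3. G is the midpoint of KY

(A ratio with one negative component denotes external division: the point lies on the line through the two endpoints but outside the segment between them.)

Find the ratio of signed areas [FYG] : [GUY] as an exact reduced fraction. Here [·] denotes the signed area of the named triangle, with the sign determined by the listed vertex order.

[FYG]:[GUY] = 1/3

Assign U = (0, 0), L = (1, 0), Y = (0, 1), K = (4, 1) — the answer is frame-independent, so this choice is without loss of generality.
1. X lies on line YK with YX:XK = 4:(-3) ⇒ X = (16, 1)
2. F is the centroid of triangle KLX ⇒ F = (7, 2/3)
3. G is the midpoint of KY ⇒ G = (2, 1)
2·[FYG] = -2/3, 2·[GUY] = -2
[FYG]:[GUY] = -2/3:-2 = 1/3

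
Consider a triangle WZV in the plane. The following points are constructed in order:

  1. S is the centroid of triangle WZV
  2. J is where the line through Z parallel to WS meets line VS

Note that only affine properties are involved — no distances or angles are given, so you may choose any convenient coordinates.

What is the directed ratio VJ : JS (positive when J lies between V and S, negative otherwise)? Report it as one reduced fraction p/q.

Work in coordinates with W = (0, 0), Z = (1, 0), V = (0, 1).
1. S is the centroid of triangle WZV ⇒ S = (1/3, 1/3)
2. J is where the line through Z parallel to WS meets line VS ⇒ J = (2/3, -1/3)
J = V + t·(S−V) with t = 2, so VJ:JS = t:(1−t) = 2:-1

VJ:JS = -2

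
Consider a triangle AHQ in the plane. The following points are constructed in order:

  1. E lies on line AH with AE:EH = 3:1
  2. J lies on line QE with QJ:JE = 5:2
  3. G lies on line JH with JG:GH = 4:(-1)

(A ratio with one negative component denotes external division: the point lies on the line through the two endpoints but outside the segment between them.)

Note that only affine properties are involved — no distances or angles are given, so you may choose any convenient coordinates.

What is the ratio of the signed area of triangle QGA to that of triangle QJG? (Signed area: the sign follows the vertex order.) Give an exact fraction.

Set A = (0, 0), H = (1, 0), Q = (0, 1); any affine frame gives the same invariant.
1. E lies on line AH with AE:EH = 3:1 ⇒ E = (3/4, 0)
2. J lies on line QE with QJ:JE = 5:2 ⇒ J = (15/28, 2/7)
3. G lies on line JH with JG:GH = 4:(-1) ⇒ G = (97/84, -2/21)
2·[QGA] = -97/84, 2·[QJG] = 5/21
[QGA]:[QJG] = -97/84:5/21 = -97/20

[QGA]:[QJG] = -97/20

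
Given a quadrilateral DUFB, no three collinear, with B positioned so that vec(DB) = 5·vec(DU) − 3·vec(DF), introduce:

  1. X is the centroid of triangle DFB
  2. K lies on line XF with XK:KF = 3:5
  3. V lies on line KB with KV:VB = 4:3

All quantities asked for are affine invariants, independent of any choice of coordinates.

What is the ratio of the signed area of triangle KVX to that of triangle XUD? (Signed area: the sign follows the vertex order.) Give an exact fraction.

[KVX]:[XUD] = -15/28

Work in coordinates with D = (0, 0), U = (1, 0), F = (0, 1), B = (5, -3).
1. X is the centroid of triangle DFB ⇒ X = (5/3, -2/3)
2. K lies on line XF with XK:KF = 3:5 ⇒ K = (25/24, -1/24)
3. V lies on line KB with KV:VB = 4:3 ⇒ V = (185/56, -97/56)
2·[KVX] = -5/14, 2·[XUD] = 2/3
[KVX]:[XUD] = -5/14:2/3 = -15/28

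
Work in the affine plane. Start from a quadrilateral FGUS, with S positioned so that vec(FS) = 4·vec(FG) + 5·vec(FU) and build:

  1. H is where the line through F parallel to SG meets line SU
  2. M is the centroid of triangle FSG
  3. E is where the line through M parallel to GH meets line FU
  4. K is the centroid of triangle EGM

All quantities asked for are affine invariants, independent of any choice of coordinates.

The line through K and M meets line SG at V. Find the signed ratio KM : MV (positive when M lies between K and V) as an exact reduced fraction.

KM:MV = -11/3

Set F = (0, 0), G = (1, 0), U = (0, 1), S = (4, 5); any affine frame gives the same invariant.
1. H is where the line through F parallel to SG meets line SU ⇒ H = (3/2, 5/2)
2. M is the centroid of triangle FSG ⇒ M = (5/3, 5/3)
3. E is where the line through M parallel to GH meets line FU ⇒ E = (0, -20/3)
4. K is the centroid of triangle EGM ⇒ K = (8/9, -5/3)
line KM meets SG at V = (16/11, 25/33)
M = K + t·(V−K) with t = 11/8, so KM:MV = 11/8:-3/8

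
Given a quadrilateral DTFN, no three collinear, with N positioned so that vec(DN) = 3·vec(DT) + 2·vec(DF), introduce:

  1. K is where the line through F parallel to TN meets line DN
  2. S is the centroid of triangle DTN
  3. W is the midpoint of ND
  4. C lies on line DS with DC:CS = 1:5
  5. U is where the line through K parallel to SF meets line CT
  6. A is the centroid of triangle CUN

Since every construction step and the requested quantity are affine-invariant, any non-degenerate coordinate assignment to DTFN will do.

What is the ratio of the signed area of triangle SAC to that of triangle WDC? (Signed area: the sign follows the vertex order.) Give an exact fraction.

Work in coordinates with D = (0, 0), T = (1, 0), F = (0, 1), N = (3, 2).
1. K is where the line through F parallel to TN meets line DN ⇒ K = (-3, -2)
2. S is the centroid of triangle DTN ⇒ S = (4/3, 2/3)
3. W is the midpoint of ND ⇒ W = (3/2, 1)
4. C lies on line DS with DC:CS = 1:5 ⇒ C = (2/9, 1/9)
5. U is where the line through K parallel to SF meets line CT ⇒ U = (-27, 4)
6. A is the centroid of triangle CUN ⇒ A = (-214/27, 55/27)
2·[SAC] = 20/3, 2·[WDC] = 1/18
[SAC]:[WDC] = 20/3:1/18 = 120

[SAC]:[WDC] = 120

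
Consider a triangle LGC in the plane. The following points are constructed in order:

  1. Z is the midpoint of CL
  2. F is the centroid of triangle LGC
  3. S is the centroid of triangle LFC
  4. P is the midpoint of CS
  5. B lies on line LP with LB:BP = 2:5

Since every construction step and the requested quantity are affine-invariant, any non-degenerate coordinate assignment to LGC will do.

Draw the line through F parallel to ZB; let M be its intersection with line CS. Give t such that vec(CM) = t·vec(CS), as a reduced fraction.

Choose coordinates L = (0, 0), G = (1, 0), C = (0, 1).
1. Z is the midpoint of CL ⇒ Z = (0, 1/2)
2. F is the centroid of triangle LGC ⇒ F = (1/3, 1/3)
3. S is the centroid of triangle LFC ⇒ S = (1/9, 4/9)
4. P is the midpoint of CS ⇒ P = (1/18, 13/18)
5. B lies on line LP with LB:BP = 2:5 ⇒ B = (1/63, 13/63)
through F parallel to ZB: direction (1/63, -37/126); meets CS at M = (11/27, -28/27)
M = C + t·(S−C) with t = 11/3

t = 11/3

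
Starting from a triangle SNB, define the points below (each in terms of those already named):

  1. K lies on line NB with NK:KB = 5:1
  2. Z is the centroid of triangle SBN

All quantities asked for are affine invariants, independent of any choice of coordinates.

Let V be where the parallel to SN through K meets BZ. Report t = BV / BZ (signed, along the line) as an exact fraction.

t = 1/4

Work in coordinates with S = (0, 0), N = (1, 0), B = (0, 1).
1. K lies on line NB with NK:KB = 5:1 ⇒ K = (1/6, 5/6)
2. Z is the centroid of triangle SBN ⇒ Z = (1/3, 1/3)
through K parallel to SN: direction (1, 0); meets BZ at V = (1/12, 5/6)
V = B + t·(Z−B) with t = 1/4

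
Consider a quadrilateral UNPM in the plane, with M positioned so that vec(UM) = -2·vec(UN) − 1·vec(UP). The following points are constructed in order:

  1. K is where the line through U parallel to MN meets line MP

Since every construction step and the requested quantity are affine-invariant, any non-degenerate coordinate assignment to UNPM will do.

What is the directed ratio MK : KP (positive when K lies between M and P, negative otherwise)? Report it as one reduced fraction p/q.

Set U = (0, 0), N = (1, 0), P = (0, 1), M = (-2, -1); any affine frame gives the same invariant.
1. K is where the line through U parallel to MN meets line MP ⇒ K = (-3/2, -1/2)
K = M + t·(P−M) with t = 1/4, so MK:KP = t:(1−t) = 1/4:3/4

MK:KP = 1/3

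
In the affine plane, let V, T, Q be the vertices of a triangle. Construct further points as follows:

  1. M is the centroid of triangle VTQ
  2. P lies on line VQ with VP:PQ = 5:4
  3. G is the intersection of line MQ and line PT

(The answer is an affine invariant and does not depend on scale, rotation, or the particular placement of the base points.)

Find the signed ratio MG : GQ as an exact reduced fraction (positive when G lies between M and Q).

Choose coordinates V = (0, 0), T = (1, 0), Q = (0, 1).
1. M is the centroid of triangle VTQ ⇒ M = (1/3, 1/3)
2. P lies on line VQ with VP:PQ = 5:4 ⇒ P = (0, 5/9)
3. G is the intersection of line MQ and line PT ⇒ G = (4/13, 5/13)
G = M + t·(Q−M) with t = 1/13, so MG:GQ = t:(1−t) = 1/13:12/13

MG:GQ = 1/12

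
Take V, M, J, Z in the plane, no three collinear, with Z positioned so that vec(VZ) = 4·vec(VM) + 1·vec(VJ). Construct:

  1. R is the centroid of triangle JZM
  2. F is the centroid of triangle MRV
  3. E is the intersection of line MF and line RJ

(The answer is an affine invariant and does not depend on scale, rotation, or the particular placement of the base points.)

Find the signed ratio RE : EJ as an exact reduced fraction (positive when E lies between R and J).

Set V = (0, 0), M = (1, 0), J = (0, 1), Z = (4, 1); any affine frame gives the same invariant.
1. R is the centroid of triangle JZM ⇒ R = (5/3, 2/3)
2. F is the centroid of triangle MRV ⇒ F = (8/9, 2/9)
3. E is the intersection of line MF and line RJ ⇒ E = (5/9, 8/9)
E = R + t·(J−R) with t = 2/3, so RE:EJ = t:(1−t) = 2/3:1/3

RE:EJ = 2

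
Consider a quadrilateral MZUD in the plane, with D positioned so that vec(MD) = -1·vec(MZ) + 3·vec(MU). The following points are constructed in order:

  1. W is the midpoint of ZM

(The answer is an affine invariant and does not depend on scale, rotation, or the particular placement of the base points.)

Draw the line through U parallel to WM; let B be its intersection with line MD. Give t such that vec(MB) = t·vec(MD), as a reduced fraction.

Set M = (0, 0), Z = (1, 0), U = (0, 1), D = (-1, 3); any affine frame gives the same invariant.
1. W is the midpoint of ZM ⇒ W = (1/2, 0)
through U parallel to WM: direction (-1/2, 0); meets MD at B = (-1/3, 1)
B = M + t·(D−M) with t = 1/3

t = 1/3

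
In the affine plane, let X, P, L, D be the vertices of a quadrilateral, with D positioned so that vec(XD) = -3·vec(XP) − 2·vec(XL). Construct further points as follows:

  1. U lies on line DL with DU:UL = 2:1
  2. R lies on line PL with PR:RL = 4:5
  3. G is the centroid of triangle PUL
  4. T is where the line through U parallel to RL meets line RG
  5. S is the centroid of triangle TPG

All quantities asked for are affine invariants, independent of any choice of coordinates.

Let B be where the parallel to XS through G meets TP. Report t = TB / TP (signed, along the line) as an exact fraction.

t = 14/25

Work in coordinates with X = (0, 0), P = (1, 0), L = (0, 1), D = (-3, -2).
1. U lies on line DL with DU:UL = 2:1 ⇒ U = (-1, 0)
2. R lies on line PL with PR:RL = 4:5 ⇒ R = (5/9, 4/9)
3. G is the centroid of triangle PUL ⇒ G = (0, 1/3)
4. T is where the line through U parallel to RL meets line RG ⇒ T = (-10/9, 1/9)
5. S is the centroid of triangle TPG ⇒ S = (-1/27, 4/27)
through G parallel to XS: direction (-1/27, 4/27); meets TP at B = (16/225, 11/225)
B = T + t·(P−T) with t = 14/25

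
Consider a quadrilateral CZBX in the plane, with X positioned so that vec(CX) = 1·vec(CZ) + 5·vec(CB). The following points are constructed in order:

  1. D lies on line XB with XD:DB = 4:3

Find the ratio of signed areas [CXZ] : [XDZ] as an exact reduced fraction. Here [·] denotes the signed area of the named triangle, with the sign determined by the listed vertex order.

[CXZ]:[XDZ] = -7/4

Work in coordinates with C = (0, 0), Z = (1, 0), B = (0, 1), X = (1, 5).
1. D lies on line XB with XD:DB = 4:3 ⇒ D = (3/7, 19/7)
2·[CXZ] = -5, 2·[XDZ] = 20/7
[CXZ]:[XDZ] = -5:20/7 = -7/4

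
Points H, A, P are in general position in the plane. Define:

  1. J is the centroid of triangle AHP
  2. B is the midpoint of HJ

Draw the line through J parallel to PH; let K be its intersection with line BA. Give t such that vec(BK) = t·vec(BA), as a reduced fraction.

t = 1/5

Assign H = (0, 0), A = (1, 0), P = (0, 1) — the answer is frame-independent, so this choice is without loss of generality.
1. J is the centroid of triangle AHP ⇒ J = (1/3, 1/3)
2. B is the midpoint of HJ ⇒ B = (1/6, 1/6)
through J parallel to PH: direction (0, -1); meets BA at K = (1/3, 2/15)
K = B + t·(A−B) with t = 1/5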